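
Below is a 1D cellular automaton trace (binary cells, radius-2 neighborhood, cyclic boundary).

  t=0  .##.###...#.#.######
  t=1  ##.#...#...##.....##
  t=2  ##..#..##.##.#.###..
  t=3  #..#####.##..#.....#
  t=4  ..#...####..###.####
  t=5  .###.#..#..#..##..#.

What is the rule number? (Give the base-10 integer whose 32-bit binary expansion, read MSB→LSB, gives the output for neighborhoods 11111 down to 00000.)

  nb #####: next=.  (t=0,i=16, bit31=0)
  nb ####.: next=#  (t=0,i=18, bit30=1)
  nb ###.#: next=#  (t=0,i=19, bit29=1)
  nb ###..: next=.  (t=0,i=6, bit28=0)
  nb ##.##: next=#  (t=0,i=0, bit27=1)
  nb ##.#.: next=.  (t=1,i=2, bit26=0)
  nb ##..#: next=.  (t=2,i=2, bit25=0)
  nb ##...: next=#  (t=0,i=7, bit24=1)
  nb #.###: next=.  (t=0,i=4, bit23=0)
  nb #.##.: next=#  (t=0,i=1, bit22=1)
  nb #.#.#: next=#  (t=0,i=12, bit21=1)
  nb #.#..: next=.  (t=1,i=3, bit20=0)
  nb #..##: next=#  (t=2,i=6, bit19=1)
  nb #..#.: next=#  (t=2,i=3, bit18=1)
  nb #...#: next=.  (t=0,i=8, bit17=0)
  nb #....: next=.  (t=1,i=14, bit16=0)
  nb .####: next=.  (t=0,i=15, bit15=0)
  nb .###.: next=.  (t=0,i=5, bit14=0)
  nb .##.#: next=.  (t=0,i=2, bit13=0)
  nb .##..: next=.  (t=1,i=12, bit12=0)
  nb .#.##: next=.  (t=0,i=13, bit11=0)
  nb .#.#.: next=#  (t=0,i=11, bit10=1)
  nb .#..#: next=#  (t=2,i=5, bit9=1)
  nb .#...: next=#  (t=1,i=4, bit8=1)
  nb ..###: next=.  (t=1,i=18, bit7=0)
  nb ..##.: next=#  (t=1,i=11, bit6=1)
  nb ..#.#: next=.  (t=0,i=10, bit5=0)
  nb ..#..: next=#  (t=1,i=7, bit4=1)
  nb ...##: next=#  (t=1,i=10, bit3=1)
  nb ...#.: next=.  (t=0,i=9, bit2=0)
  nb ....#: next=#  (t=1,i=16, bit1=1)
  nb .....: next=#  (t=1,i=15, bit0=1)
  bits 01101001011011000000011101011011 = 1768687451

1768687451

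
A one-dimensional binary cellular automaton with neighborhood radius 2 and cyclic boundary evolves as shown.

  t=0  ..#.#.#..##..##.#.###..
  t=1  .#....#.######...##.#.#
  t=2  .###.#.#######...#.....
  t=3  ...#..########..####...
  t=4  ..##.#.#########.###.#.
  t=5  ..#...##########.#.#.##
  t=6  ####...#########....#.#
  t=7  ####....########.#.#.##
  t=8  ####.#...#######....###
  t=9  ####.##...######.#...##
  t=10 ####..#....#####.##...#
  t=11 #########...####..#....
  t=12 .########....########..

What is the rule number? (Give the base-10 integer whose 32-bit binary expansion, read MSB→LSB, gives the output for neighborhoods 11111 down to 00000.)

4070414676

  [31] ##### => #  t=1,i=10
  [30] ####. => #  t=1,i=12
  [29] ###.# => #  t=2,i=3
  [28] ###.. => #  t=0,i=20
  [27] ##.## => .  t=4,i=16
  [26] ##.#. => .  t=0,i=15
  [25] ##..# => #  t=0,i=11
  [24] ##... => .  t=0,i=21
  [23] #.### => #  t=0,i=18
  [22] #.##. => .  t=5,i=21
  [21] #.#.# => .  t=0,i=4
  [20] #.#.. => #  t=0,i=6
  [19] #..## => #  t=0,i=8
  [18] #..#. => #  t=5,i=1
  [17] #...# => .  t=1,i=15
  [16] #.... => #  t=0,i=22
  [15] .#### => #  t=1,i=9
  [14] .###. => .  t=0,i=19
  [13] .##.# => .  t=0,i=14
  [12] .##.. => #  t=0,i=10
  [11] .#.## => #  t=0,i=17
  [10] .#.#. => .  t=0,i=3
  [9] .#..# => .  t=0,i=7
  [8] .#... => #  t=1,i=2
  [7] ..### => .  t=2,i=1
  [6] ..##. => #  t=0,i=9
  [5] ..#.# => .  t=0,i=2
  [4] ..#.. => #  t=2,i=17
  [3] ...## => .  t=1,i=16
  [2] ...#. => #  t=0,i=1
  [1] ....# => .  t=0,i=0
  [0] ..... => .  t=2,i=20
  bits 11110010100111011001100101010100 = 4070414676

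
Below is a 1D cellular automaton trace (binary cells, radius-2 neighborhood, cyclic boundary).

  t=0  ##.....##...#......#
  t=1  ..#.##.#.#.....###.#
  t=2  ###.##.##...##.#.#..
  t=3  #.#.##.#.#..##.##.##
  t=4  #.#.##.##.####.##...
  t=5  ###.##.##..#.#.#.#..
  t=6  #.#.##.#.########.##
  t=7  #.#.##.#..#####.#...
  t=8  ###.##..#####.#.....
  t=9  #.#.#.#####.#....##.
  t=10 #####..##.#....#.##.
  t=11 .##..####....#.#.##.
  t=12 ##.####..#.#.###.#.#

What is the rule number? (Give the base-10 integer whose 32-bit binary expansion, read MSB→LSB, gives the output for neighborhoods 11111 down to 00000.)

2741806819

  #####|#  b31=1 t=6,i=11
  ####.|.  b30=0 t=4,i=12
  ###.#|#  b29=1 t=1,i=17
  ###..|.  b28=0 t=0,i=1
  ##.##|.  b27=0 t=2,i=3
  ##.#.|.  b26=0 t=1,i=6
  ##..#|#  b25=1 t=5,i=9
  ##...|#  b24=1 t=0,i=2
  #.###|.  b23=0 t=3,i=18
  #.##.|#  b22=1 t=1,i=4
  #.#.#|#  b21=1 t=1,i=7
  #.#..|.  b20=0 t=1,i=9
  #..##|#  b19=1 t=2,i=19
  #..#.|#  b18=1 t=1,i=1
  #...#|.  b17=0 t=0,i=10
  #....|.  b16=0 t=0,i=3
  .####|#  b15=1 t=4,i=11
  .###.|.  b14=0 t=0,i=0
  .##.#|#  b13=1 t=1,i=5
  .##..|.  b12=0 t=0,i=8
  .#.##|.  b11=0 t=1,i=3
  .#.#.|#  b10=1 t=1,i=8
  .#..#|#  b9=1 t=1,i=0
  .#...|.  b8=0 t=0,i=13
  ..###|#  b7=1 t=0,i=19
  ..##.|#  b6=1 t=0,i=7
  ..#.#|#  b5=1 t=1,i=2
  ..#..|.  b4=0 t=0,i=12
  ...##|.  b3=0 t=0,i=6
  ...#.|.  b2=0 t=0,i=11
  ....#|#  b1=1 t=0,i=5
  .....|#  b0=1 t=0,i=4
  bits 10100011011011001010011011100011 = 2741806819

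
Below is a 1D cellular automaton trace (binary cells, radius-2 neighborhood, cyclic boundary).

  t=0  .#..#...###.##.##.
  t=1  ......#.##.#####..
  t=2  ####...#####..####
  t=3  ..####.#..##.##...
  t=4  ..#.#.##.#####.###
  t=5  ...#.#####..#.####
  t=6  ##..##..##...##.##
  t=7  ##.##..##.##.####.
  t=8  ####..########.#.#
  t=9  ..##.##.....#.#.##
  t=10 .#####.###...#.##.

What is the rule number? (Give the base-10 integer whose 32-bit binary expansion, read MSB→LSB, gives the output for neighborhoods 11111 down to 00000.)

1574661313

  ##### -> .   bit 31 = 0  t=1,i=13
  ####. -> #   bit 30 = 1  t=1,i=14
  ###.# -> .   bit 29 = 0  t=0,i=10
  ###.. -> #   bit 28 = 1  t=1,i=15
  ##.## -> #   bit 27 = 1  t=0,i=11
  ##.#. -> #   bit 26 = 1  t=3,i=6
  ##..# -> .   bit 25 = 0  t=0,i=17
  ##... -> #   bit 24 = 1  t=1,i=16
  #.### -> #   bit 23 = 1  t=1,i=11
  #.##. -> #   bit 22 = 1  t=0,i=12
  #.#.# -> .   bit 21 = 0  t=4,i=4
  #.#.. -> #   bit 20 = 1  t=3,i=7
  #..## -> #   bit 19 = 1  t=2,i=13
  #..#. -> .   bit 18 = 0  t=0,i=0
  #...# -> #   bit 17 = 1  t=0,i=6
  #.... -> #   bit 16 = 1  t=1,i=17
  .#### -> .   bit 15 = 0  t=1,i=12
  .###. -> #   bit 14 = 1  t=0,i=9
  .##.# -> #   bit 13 = 1  t=0,i=13
  .##.. -> .   bit 12 = 0  t=0,i=16
  .#.## -> #   bit 11 = 1  t=1,i=7
  .#.#. -> #   bit 10 = 1  t=4,i=3
  .#..# -> .   bit 9 = 0  t=0,i=2
  .#... -> .   bit 8 = 0  t=0,i=5
  ..### -> #   bit 7 = 1  t=0,i=8
  ..##. -> #   bit 6 = 1  t=3,i=10
  ..#.# -> .   bit 5 = 0  t=1,i=6
  ..#.. -> .   bit 4 = 0  t=0,i=1
  ...## -> .   bit 3 = 0  t=0,i=7
  ...#. -> .   bit 2 = 0  t=1,i=5
  ....# -> .   bit 1 = 0  t=1,i=4
  ..... -> #   bit 0 = 1  t=1,i=0
  bits 01011101110110110110110011000001 = 1574661313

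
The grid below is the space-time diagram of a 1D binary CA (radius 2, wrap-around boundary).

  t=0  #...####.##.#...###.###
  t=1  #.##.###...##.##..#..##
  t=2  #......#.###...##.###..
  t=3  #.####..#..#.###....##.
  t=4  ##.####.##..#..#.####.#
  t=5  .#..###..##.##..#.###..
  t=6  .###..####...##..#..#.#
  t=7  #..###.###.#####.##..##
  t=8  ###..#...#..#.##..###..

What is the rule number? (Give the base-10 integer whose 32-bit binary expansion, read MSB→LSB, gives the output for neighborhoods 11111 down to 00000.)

  nb #####: next=.  (t=7,i=13, bit31=0)
  nb ####.: next=#  (t=0,i=6, bit30=1)
  nb ###.#: next=#  (t=0,i=7, bit29=1)
  nb ###..: next=#  (t=0,i=0, bit28=1)
  nb ##.##: next=.  (t=0,i=8, bit27=0)
  nb ##.#.: next=#  (t=0,i=11, bit26=1)
  nb ##..#: next=#  (t=1,i=16, bit25=1)
  nb ##...: next=.  (t=0,i=1, bit24=0)
  nb #.###: next=.  (t=0,i=20, bit23=0)
  nb #.##.: next=.  (t=0,i=9, bit22=0)
  nb #.#.#: next=#  (t=3,i=0, bit21=1)
  nb #.#..: next=#  (t=0,i=12, bit20=1)
  nb #..##: next=#  (t=1,i=20, bit19=1)
  nb #..#.: next=.  (t=1,i=17, bit18=0)
  nb #...#: next=#  (t=0,i=2, bit17=1)
  nb #....: next=#  (t=2,i=2, bit16=1)
  nb .####: next=#  (t=0,i=5, bit15=1)
  nb .###.: next=.  (t=0,i=17, bit14=0)
  nb .##.#: next=.  (t=0,i=10, bit13=0)
  nb .##..: next=#  (t=1,i=15, bit12=1)
  nb .#.##: next=#  (t=2,i=8, bit11=1)
  nb .#.#.: next=#  (t=6,i=21, bit10=1)
  nb .#..#: next=#  (t=1,i=19, bit9=1)
  nb .#...: next=.  (t=0,i=13, bit8=0)
  nb ..###: next=.  (t=0,i=4, bit7=0)
  nb ..##.: next=#  (t=1,i=11, bit6=1)
  nb ..#.#: next=.  (t=2,i=7, bit5=0)
  nb ..#..: next=#  (t=1,i=18, bit4=1)
  nb ...##: next=#  (t=0,i=3, bit3=1)
  nb ...#.: next=.  (t=2,i=6, bit2=0)
  nb ....#: next=#  (t=2,i=5, bit1=1)
  nb .....: next=#  (t=2,i=3, bit0=1)
  bits 01110110001110111001111001011011 = 1983618651

1983618651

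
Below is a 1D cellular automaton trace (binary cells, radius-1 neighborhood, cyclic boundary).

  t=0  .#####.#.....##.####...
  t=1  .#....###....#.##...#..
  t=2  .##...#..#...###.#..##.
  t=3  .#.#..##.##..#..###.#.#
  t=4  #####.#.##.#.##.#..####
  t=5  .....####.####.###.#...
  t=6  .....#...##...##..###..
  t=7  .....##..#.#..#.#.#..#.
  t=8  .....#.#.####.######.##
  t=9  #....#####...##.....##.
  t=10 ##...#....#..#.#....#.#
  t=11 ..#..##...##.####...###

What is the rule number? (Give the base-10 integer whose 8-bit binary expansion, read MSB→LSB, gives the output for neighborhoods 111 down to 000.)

  nb ###: next=.  (t=0,i=2, bit7=0)
  nb ##.: next=.  (t=0,i=5, bit6=0)
  nb #.#: next=#  (t=0,i=6, bit5=1)
  nb #..: next=#  (t=0,i=8, bit4=1)
  nb .##: next=#  (t=0,i=1, bit3=1)
  nb .#.: next=#  (t=0,i=7, bit2=1)
  nb ..#: next=.  (t=0,i=0, bit1=0)
  nb ...: next=.  (t=0,i=9, bit0=0)
  bits 00111100 = 60

60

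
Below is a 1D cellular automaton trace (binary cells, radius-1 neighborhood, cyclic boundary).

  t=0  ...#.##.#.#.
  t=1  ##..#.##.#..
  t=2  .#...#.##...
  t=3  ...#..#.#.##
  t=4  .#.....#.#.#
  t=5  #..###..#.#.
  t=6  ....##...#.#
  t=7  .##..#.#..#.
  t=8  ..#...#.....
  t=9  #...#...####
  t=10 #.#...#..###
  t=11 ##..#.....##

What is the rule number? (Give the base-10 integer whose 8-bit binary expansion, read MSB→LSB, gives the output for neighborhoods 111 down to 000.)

  [7] ### => #  t=5,i=4
  [6] ##. => #  t=0,i=6
  [5] #.# => #  t=0,i=4
  [4] #.. => .  t=0,i=11
  [3] .## => .  t=0,i=5
  [2] .#. => .  t=0,i=3
  [1] ..# => .  t=0,i=2
  [0] ... => #  t=0,i=0
  bits 11100001 = 225

225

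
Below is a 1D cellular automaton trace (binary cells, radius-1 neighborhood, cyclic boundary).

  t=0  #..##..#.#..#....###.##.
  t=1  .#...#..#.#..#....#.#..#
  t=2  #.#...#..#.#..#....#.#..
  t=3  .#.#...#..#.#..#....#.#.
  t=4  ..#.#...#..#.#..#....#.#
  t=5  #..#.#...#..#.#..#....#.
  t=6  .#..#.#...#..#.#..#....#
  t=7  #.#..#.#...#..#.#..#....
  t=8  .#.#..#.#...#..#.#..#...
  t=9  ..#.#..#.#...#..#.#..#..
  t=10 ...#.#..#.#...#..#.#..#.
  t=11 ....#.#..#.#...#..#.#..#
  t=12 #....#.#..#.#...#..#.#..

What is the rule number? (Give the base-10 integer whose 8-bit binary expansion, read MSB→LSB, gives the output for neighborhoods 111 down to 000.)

176

  nb ###: next=#  (t=0,i=18, bit7=1)
  nb ##.: next=.  (t=0,i=4, bit6=0)
  nb #.#: next=#  (t=0,i=8, bit5=1)
  nb #..: next=#  (t=0,i=1, bit4=1)
  nb .##: next=.  (t=0,i=3, bit3=0)
  nb .#.: next=.  (t=0,i=0, bit2=0)
  nb ..#: next=.  (t=0,i=2, bit1=0)
  nb ...: next=.  (t=0,i=14, bit0=0)
  bits 10110000 = 176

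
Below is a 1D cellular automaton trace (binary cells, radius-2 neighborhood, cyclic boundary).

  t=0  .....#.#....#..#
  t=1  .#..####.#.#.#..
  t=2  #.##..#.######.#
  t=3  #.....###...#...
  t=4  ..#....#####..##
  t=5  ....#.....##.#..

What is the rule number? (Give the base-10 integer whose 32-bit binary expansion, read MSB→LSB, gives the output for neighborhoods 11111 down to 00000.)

1438346788

  nb #####: next=.  (t=2,i=10, bit31=0)
  nb ####.: next=#  (t=1,i=6, bit30=1)
  nb ###.#: next=.  (t=1,i=7, bit29=0)
  nb ###..: next=#  (t=3,i=8, bit28=1)
  nb ##.##: next=.  (t=2,i=1, bit27=0)
  nb ##.#.: next=#  (t=1,i=8, bit26=1)
  nb ##..#: next=.  (t=2,i=4, bit25=0)
  nb ##...: next=#  (t=3,i=9, bit24=1)
  nb #.###: next=#  (t=2,i=8, bit23=1)
  nb #.##.: next=.  (t=2,i=2, bit22=0)
  nb #.#.#: next=#  (t=1,i=9, bit21=1)
  nb #.#..: next=#  (t=0,i=7, bit20=1)
  nb #..##: next=#  (t=1,i=3, bit19=1)
  nb #..#.: next=.  (t=0,i=14, bit18=0)
  nb #...#: next=#  (t=1,i=15, bit17=1)
  nb #....: next=#  (t=0,i=1, bit16=1)
  nb .####: next=.  (t=1,i=5, bit15=0)
  nb .###.: next=#  (t=3,i=7, bit14=1)
  nb .##.#: next=#  (t=2,i=0, bit13=1)
  nb .##..: next=.  (t=2,i=3, bit12=0)
  nb .#.##: next=#  (t=2,i=7, bit11=1)
  nb .#.#.: next=#  (t=0,i=6, bit10=1)
  nb .#..#: next=#  (t=0,i=13, bit9=1)
  nb .#...: next=.  (t=0,i=0, bit8=0)
  nb ..###: next=.  (t=1,i=4, bit7=0)
  nb ..##.: next=.  (t=4,i=14, bit6=0)
  nb ..#.#: next=#  (t=0,i=5, bit5=1)
  nb ..#..: next=.  (t=0,i=12, bit4=0)
  nb ...##: next=.  (t=3,i=5, bit3=0)
  nb ...#.: next=#  (t=0,i=4, bit2=1)
  nb ....#: next=.  (t=0,i=3, bit1=0)
  nb .....: next=.  (t=0,i=2, bit0=0)
  bits 01010101101110110110111000100100 = 1438346788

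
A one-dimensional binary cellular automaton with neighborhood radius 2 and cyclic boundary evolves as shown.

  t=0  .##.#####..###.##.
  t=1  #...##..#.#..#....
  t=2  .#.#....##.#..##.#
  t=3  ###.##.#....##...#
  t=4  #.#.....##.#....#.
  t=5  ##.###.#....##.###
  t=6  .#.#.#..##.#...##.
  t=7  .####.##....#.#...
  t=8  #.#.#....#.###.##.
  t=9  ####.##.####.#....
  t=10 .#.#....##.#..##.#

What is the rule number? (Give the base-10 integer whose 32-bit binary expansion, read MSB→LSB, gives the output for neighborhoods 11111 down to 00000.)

816418605

  nb #####: next=.  (t=0,i=6, bit31=0)
  nb ####.: next=.  (t=0,i=7, bit30=0)
  nb ###.#: next=#  (t=0,i=13, bit29=1)
  nb ###..: next=#  (t=0,i=8, bit28=1)
  nb ##.##: next=.  (t=0,i=3, bit27=0)
  nb ##.#.: next=.  (t=2,i=10, bit26=0)
  nb ##..#: next=.  (t=0,i=9, bit25=0)
  nb ##...: next=.  (t=3,i=14, bit24=0)
  nb #.###: next=#  (t=0,i=4, bit23=1)
  nb #.##.: next=.  (t=0,i=15, bit22=0)
  nb #.#.#: next=#  (t=2,i=1, bit21=1)
  nb #.#..: next=.  (t=1,i=10, bit20=0)
  nb #..##: next=#  (t=0,i=0, bit19=1)
  nb #..#.: next=.  (t=1,i=7, bit18=0)
  nb #...#: next=.  (t=1,i=2, bit17=0)
  nb #....: next=#  (t=1,i=15, bit16=1)
  nb .####: next=#  (t=0,i=5, bit15=1)
  nb .###.: next=.  (t=0,i=12, bit14=0)
  nb .##.#: next=.  (t=0,i=2, bit13=0)
  nb .##..: next=.  (t=0,i=16, bit12=0)
  nb .#.##: next=#  (t=8,i=10, bit11=1)
  nb .#.#.: next=#  (t=1,i=9, bit10=1)
  nb .#..#: next=#  (t=1,i=11, bit9=1)
  nb .#...: next=#  (t=1,i=1, bit8=1)
  nb ..###: next=.  (t=0,i=11, bit7=0)
  nb ..##.: next=.  (t=0,i=1, bit6=0)
  nb ..#.#: next=#  (t=1,i=8, bit5=1)
  nb ..#..: next=.  (t=1,i=0, bit4=0)
  nb ...##: next=#  (t=1,i=3, bit3=1)
  nb ...#.: next=#  (t=1,i=17, bit2=1)
  nb ....#: next=.  (t=1,i=16, bit1=0)
  nb .....: next=#  (t=4,i=5, bit0=1)
  bits 00110000101010011000111100101101 = 816418605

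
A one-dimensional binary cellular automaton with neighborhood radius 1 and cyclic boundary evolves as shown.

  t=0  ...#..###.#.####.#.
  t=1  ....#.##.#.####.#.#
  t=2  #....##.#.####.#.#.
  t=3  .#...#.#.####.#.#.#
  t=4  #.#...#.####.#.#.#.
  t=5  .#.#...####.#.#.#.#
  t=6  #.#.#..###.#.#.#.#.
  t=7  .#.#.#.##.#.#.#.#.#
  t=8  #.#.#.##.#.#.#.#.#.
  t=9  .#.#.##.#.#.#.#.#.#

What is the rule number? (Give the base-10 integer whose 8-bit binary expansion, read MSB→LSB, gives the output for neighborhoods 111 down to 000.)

184

  ### -> #   bit 7 = 1  t=0,i=7
  ##. -> .   bit 6 = 0  t=0,i=8
  #.# -> #   bit 5 = 1  t=0,i=9
  #.. -> #   bit 4 = 1  t=0,i=4
  .## -> #   bit 3 = 1  t=0,i=6
  .#. -> .   bit 2 = 0  t=0,i=3
  ..# -> .   bit 1 = 0  t=0,i=2
  ... -> .   bit 0 = 0  t=0,i=0
  bits 10111000 = 184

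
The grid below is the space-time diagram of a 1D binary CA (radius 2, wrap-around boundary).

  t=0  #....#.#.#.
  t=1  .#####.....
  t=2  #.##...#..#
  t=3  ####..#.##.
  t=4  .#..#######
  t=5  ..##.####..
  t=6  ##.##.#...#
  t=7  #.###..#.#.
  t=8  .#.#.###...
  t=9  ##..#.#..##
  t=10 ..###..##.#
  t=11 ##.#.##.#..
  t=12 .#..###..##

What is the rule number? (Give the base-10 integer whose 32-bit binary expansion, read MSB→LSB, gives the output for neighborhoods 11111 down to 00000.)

  ##### -> #   bit 31 = 1  t=1,i=3
  ####. -> .   bit 30 = 0  t=1,i=4
  ###.# -> .   bit 29 = 0  t=4,i=10
  ###.. -> .   bit 28 = 0  t=1,i=5
  ##.## -> #   bit 27 = 1  t=2,i=1
  ##.#. -> .   bit 26 = 0  t=4,i=0
  ##..# -> #   bit 25 = 1  t=3,i=4
  ##... -> .   bit 24 = 0  t=1,i=6
  #.### -> .   bit 23 = 0  t=3,i=0
  #.##. -> #   bit 22 = 1  t=2,i=2
  #.#.# -> .   bit 21 = 0  t=0,i=7
  #.#.. -> .   bit 20 = 0  t=0,i=0
  #..## -> #   bit 19 = 1  t=2,i=9
  #..#. -> #   bit 18 = 1  t=3,i=5
  #...# -> .   bit 17 = 0  t=2,i=5
  #.... -> #   bit 16 = 1  t=0,i=2
  .#### -> #   bit 15 = 1  t=1,i=2
  .###. -> #   bit 14 = 1  t=6,i=0
  .##.# -> #   bit 13 = 1  t=2,i=0
  .##.. -> #   bit 12 = 1  t=2,i=3
  .#.## -> #   bit 11 = 1  t=3,i=7
  .#.#. -> .   bit 10 = 0  t=0,i=6
  .#..# -> #   bit 9 = 1  t=2,i=8
  .#... -> #   bit 8 = 1  t=0,i=1
  ..### -> .   bit 7 = 0  t=1,i=1
  ..##. -> .   bit 6 = 0  t=2,i=10
  ..#.# -> #   bit 5 = 1  t=0,i=5
  ..#.. -> .   bit 4 = 0  t=2,i=7
  ...## -> #   bit 3 = 1  t=1,i=0
  ...#. -> #   bit 2 = 1  t=0,i=4
  ....# -> #   bit 1 = 1  t=0,i=3
  ..... -> .   bit 0 = 0  t=1,i=8
  bits 10001010010011011111101100101110 = 2320366382

2320366382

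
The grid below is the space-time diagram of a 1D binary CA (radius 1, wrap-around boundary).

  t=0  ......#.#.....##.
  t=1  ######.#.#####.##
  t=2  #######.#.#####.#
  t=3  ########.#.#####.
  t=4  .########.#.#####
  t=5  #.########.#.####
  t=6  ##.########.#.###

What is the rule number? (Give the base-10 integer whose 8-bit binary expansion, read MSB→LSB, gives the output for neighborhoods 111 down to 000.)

  ### -> #   bit 7 = 1  t=1,i=0
  ##. -> #   bit 6 = 1  t=0,i=15
  #.# -> #   bit 5 = 1  t=0,i=7
  #.. -> #   bit 4 = 1  t=0,i=9
  .## -> .   bit 3 = 0  t=0,i=14
  .#. -> .   bit 2 = 0  t=0,i=6
  ..# -> #   bit 1 = 1  t=0,i=5
  ... -> #   bit 0 = 1  t=0,i=0
  bits 11110011 = 243

243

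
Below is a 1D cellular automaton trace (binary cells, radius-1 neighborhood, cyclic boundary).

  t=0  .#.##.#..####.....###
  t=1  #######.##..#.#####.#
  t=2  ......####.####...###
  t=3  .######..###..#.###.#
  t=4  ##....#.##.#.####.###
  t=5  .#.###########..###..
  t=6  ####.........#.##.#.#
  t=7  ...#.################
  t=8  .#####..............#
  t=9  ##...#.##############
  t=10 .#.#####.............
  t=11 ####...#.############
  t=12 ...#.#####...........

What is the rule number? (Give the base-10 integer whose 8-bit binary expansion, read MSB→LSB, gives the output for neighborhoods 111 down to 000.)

  ### -> .   bit 7 = 0  t=0,i=10
  ##. -> #   bit 6 = 1  t=0,i=4
  #.# -> #   bit 5 = 1  t=0,i=0
  #.. -> .   bit 4 = 0  t=0,i=7
  .## -> #   bit 3 = 1  t=0,i=3
  .#. -> #   bit 2 = 1  t=0,i=1
  ..# -> #   bit 1 = 1  t=0,i=8
  ... -> #   bit 0 = 1  t=0,i=14
  bits 01101111 = 111

111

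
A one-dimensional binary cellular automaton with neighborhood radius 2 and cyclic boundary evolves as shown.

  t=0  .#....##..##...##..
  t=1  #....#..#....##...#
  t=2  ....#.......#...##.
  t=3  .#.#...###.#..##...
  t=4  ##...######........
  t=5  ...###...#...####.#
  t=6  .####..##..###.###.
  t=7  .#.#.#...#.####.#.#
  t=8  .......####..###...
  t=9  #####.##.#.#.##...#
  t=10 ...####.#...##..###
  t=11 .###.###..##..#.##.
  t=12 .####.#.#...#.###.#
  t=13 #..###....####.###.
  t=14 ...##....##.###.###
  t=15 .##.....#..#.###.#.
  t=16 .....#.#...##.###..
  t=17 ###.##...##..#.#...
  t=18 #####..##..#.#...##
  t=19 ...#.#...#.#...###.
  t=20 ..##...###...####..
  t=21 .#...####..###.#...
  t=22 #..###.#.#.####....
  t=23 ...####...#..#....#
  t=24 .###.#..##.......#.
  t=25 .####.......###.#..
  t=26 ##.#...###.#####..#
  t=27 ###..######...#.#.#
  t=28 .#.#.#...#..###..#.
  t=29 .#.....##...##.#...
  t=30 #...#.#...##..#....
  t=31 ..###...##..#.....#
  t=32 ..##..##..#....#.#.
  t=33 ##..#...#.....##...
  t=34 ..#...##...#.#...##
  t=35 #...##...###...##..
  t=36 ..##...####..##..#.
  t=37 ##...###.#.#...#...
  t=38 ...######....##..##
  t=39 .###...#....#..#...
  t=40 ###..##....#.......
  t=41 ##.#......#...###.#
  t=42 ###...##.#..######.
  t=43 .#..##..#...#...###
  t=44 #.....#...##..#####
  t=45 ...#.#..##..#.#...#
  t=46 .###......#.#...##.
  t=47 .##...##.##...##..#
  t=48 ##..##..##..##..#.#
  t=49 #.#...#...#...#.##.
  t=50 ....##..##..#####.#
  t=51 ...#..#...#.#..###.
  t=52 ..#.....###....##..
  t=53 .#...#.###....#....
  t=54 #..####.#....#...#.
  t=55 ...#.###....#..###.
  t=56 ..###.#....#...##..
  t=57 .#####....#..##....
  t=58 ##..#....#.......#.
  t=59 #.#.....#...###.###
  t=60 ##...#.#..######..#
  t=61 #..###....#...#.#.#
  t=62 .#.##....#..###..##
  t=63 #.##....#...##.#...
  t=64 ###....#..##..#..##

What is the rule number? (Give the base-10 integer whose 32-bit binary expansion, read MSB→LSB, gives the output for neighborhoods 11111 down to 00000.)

  #####|.  b31=0 t=4,i=7
  ####.|#  b30=1 t=4,i=9
  ###.#|#  b29=1 t=3,i=9
  ###..|.  b28=0 t=4,i=10
  ##.##|#  b27=1 t=6,i=14
  ##.#.|#  b26=1 t=3,i=10
  ##..#|#  b25=1 t=0,i=8
  ##...|.  b24=0 t=0,i=12
  #.###|.  b23=0 t=6,i=15
  #.##.|#  b22=1 t=9,i=6
  #.#.#|.  b21=0 t=7,i=1
  #.#..|.  b20=0 t=3,i=3
  #..##|.  b19=0 t=0,i=9
  #..#.|.  b18=0 t=1,i=7
  #...#|#  b17=1 t=0,i=13
  #....|.  b16=0 t=0,i=3
  .####|.  b15=0 t=4,i=6
  .###.|#  b14=1 t=3,i=8
  .##.#|.  b13=0 t=9,i=7
  .##..|.  b12=0 t=0,i=7
  .#.##|#  b11=1 t=7,i=10
  .#.#.|.  b10=0 t=3,i=2
  .#..#|.  b9=0 t=1,i=6
  .#...|.  b8=0 t=0,i=2
  ..###|#  b7=1 t=3,i=7
  ..##.|.  b6=0 t=0,i=6
  ..#.#|#  b5=1 t=3,i=1
  ..#..|.  b4=0 t=0,i=1
  ...##|#  b3=1 t=0,i=5
  ...#.|#  b2=1 t=0,i=0
  ....#|.  b1=0 t=0,i=4
  .....|#  b0=1 t=2,i=1
  bits 01101110010000100100100010101101 = 1849837741

1849837741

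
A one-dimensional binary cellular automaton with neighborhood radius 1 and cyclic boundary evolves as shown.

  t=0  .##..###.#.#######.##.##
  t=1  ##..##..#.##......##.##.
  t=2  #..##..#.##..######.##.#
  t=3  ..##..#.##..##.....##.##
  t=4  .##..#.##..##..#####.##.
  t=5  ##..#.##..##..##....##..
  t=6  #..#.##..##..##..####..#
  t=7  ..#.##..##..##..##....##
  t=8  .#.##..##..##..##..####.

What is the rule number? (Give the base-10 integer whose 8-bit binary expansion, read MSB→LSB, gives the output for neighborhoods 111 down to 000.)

  ### -> .   bit 7 = 0  t=0,i=6
  ##. -> .   bit 6 = 0  t=0,i=2
  #.# -> #   bit 5 = 1  t=0,i=0
  #.. -> .   bit 4 = 0  t=0,i=3
  .## -> #   bit 3 = 1  t=0,i=1
  .#. -> .   bit 2 = 0  t=0,i=9
  ..# -> #   bit 1 = 1  t=0,i=4
  ... -> #   bit 0 = 1  t=1,i=13
  bits 00101011 = 43

43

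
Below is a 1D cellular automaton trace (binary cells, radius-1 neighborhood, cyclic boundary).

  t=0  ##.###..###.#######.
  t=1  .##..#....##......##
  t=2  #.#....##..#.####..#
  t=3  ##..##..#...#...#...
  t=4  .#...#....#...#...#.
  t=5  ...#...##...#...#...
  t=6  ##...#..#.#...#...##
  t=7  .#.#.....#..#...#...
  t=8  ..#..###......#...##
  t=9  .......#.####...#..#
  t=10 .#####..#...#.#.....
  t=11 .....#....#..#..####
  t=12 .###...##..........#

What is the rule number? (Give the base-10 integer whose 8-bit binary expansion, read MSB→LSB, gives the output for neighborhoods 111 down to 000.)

97

  [7] ### => .  t=0,i=4
  [6] ##. => #  t=0,i=1
  [5] #.# => #  t=0,i=2
  [4] #.. => .  t=0,i=6
  [3] .## => .  t=0,i=0
  [2] .#. => .  t=1,i=5
  [1] ..# => .  t=0,i=7
  [0] ... => #  t=1,i=7
  bits 01100001 = 97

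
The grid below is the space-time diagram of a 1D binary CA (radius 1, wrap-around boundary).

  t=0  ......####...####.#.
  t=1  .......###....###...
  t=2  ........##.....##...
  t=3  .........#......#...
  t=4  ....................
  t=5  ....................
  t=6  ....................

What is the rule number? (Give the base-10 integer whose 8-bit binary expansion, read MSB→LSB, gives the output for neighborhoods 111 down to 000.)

  ###|#  b7=1 t=0,i=7
  ##.|#  b6=1 t=0,i=9
  #.#|.  b5=0 t=0,i=17
  #..|.  b4=0 t=0,i=10
  .##|.  b3=0 t=0,i=6
  .#.|.  b2=0 t=0,i=18
  ..#|.  b1=0 t=0,i=5
  ...|.  b0=0 t=0,i=0
  bits 11000000 = 192

192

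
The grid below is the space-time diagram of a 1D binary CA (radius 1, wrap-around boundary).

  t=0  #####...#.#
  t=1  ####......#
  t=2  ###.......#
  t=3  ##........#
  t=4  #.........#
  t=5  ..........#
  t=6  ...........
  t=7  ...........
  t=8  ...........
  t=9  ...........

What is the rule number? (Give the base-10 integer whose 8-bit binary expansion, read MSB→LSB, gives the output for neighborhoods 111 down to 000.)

136

  nb ###: next=#  (t=0,i=0, bit7=1)
  nb ##.: next=.  (t=0,i=4, bit6=0)
  nb #.#: next=.  (t=0,i=9, bit5=0)
  nb #..: next=.  (t=0,i=5, bit4=0)
  nb .##: next=#  (t=0,i=10, bit3=1)
  nb .#.: next=.  (t=0,i=8, bit2=0)
  nb ..#: next=.  (t=0,i=7, bit1=0)
  nb ...: next=.  (t=0,i=6, bit0=0)
  bits 10001000 = 136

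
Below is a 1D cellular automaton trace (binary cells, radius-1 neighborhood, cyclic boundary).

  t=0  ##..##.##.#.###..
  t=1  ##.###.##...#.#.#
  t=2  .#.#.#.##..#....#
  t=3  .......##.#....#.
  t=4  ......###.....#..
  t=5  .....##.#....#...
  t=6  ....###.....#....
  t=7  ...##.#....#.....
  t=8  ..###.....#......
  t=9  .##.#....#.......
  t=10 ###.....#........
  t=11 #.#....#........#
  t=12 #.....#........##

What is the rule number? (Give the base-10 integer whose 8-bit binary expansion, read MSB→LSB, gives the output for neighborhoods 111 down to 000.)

  ### -> .   bit 7 = 0  t=0,i=13
  ##. -> #   bit 6 = 1  t=0,i=1
  #.# -> .   bit 5 = 0  t=0,i=6
  #.. -> .   bit 4 = 0  t=0,i=2
  .## -> #   bit 3 = 1  t=0,i=0
  .#. -> .   bit 2 = 0  t=0,i=10
  ..# -> #   bit 1 = 1  t=0,i=3
  ... -> .   bit 0 = 0  t=1,i=10
  bits 01001010 = 74

74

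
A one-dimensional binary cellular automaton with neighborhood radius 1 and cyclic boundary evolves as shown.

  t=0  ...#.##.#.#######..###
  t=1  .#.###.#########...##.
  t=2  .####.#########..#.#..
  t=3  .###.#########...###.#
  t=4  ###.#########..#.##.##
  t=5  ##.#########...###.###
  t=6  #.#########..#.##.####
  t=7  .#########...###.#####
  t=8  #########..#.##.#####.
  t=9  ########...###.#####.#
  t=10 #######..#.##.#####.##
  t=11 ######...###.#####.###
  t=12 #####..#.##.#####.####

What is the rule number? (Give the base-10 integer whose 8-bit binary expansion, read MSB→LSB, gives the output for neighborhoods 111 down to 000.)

173

  nb ###: next=#  (t=0,i=11, bit7=1)
  nb ##.: next=.  (t=0,i=6, bit6=0)
  nb #.#: next=#  (t=0,i=4, bit5=1)
  nb #..: next=.  (t=0,i=0, bit4=0)
  nb .##: next=#  (t=0,i=5, bit3=1)
  nb .#.: next=#  (t=0,i=3, bit2=1)
  nb ..#: next=.  (t=0,i=2, bit1=0)
  nb ...: next=#  (t=0,i=1, bit0=1)
  bits 10101101 = 173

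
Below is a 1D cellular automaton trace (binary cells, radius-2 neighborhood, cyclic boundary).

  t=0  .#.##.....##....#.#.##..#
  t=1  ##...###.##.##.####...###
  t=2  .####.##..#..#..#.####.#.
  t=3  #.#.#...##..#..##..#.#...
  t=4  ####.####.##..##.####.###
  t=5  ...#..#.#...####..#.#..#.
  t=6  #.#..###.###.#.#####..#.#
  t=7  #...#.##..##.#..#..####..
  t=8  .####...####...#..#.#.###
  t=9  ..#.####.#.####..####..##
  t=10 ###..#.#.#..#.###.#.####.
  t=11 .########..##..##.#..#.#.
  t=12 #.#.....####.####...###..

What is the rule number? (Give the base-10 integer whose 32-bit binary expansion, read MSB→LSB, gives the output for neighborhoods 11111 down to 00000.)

858776941

  nb #####: next=.  (t=1,i=24, bit31=0)
  nb ####.: next=.  (t=1,i=0, bit30=0)
  nb ###.#: next=#  (t=1,i=7, bit29=1)
  nb ###..: next=#  (t=1,i=1, bit28=1)
  nb ##.##: next=.  (t=1,i=8, bit27=0)
  nb ##.#.: next=.  (t=2,i=22, bit26=0)
  nb ##..#: next=#  (t=0,i=22, bit25=1)
  nb ##...: next=#  (t=0,i=5, bit24=1)
  nb #.###: next=.  (t=1,i=15, bit23=0)
  nb #.##.: next=.  (t=0,i=3, bit22=0)
  nb #.#.#: next=#  (t=0,i=1, bit21=1)
  nb #.#..: next=.  (t=2,i=23, bit20=0)
  nb #..##: next=#  (t=2,i=0, bit19=1)
  nb #..#.: next=#  (t=0,i=23, bit18=1)
  nb #...#: next=#  (t=1,i=3, bit17=1)
  nb #....: next=#  (t=0,i=6, bit16=1)
  nb .####: next=#  (t=1,i=16, bit15=1)
  nb .###.: next=#  (t=1,i=6, bit14=1)
  nb .##.#: next=#  (t=1,i=10, bit13=1)
  nb .##..: next=.  (t=0,i=4, bit12=0)
  nb .#.##: next=.  (t=0,i=2, bit11=0)
  nb .#.#.: next=#  (t=0,i=0, bit10=1)
  nb .#..#: next=.  (t=2,i=11, bit9=0)
  nb .#...: next=#  (t=3,i=5, bit8=1)
  nb ..###: next=.  (t=1,i=5, bit7=0)
  nb ..##.: next=#  (t=0,i=10, bit6=1)
  nb ..#.#: next=#  (t=0,i=16, bit5=1)
  nb ..#..: next=.  (t=2,i=10, bit4=0)
  nb ...##: next=#  (t=0,i=9, bit3=1)
  nb ...#.: next=#  (t=0,i=15, bit2=1)
  nb ....#: next=.  (t=0,i=8, bit1=0)
  nb .....: next=#  (t=0,i=7, bit0=1)
  bits 00110011001011111110010101101101 = 858776941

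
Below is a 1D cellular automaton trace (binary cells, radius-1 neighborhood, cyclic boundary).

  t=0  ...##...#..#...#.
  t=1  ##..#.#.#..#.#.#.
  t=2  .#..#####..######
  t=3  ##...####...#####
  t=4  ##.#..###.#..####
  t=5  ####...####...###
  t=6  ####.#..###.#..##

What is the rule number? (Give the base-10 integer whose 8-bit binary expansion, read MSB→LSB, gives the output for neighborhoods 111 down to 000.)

229

  nb ###: next=#  (t=2,i=5, bit7=1)
  nb ##.: next=#  (t=0,i=4, bit6=1)
  nb #.#: next=#  (t=1,i=5, bit5=1)
  nb #..: next=.  (t=0,i=5, bit4=0)
  nb .##: next=.  (t=0,i=3, bit3=0)
  nb .#.: next=#  (t=0,i=8, bit2=1)
  nb ..#: next=.  (t=0,i=2, bit1=0)
  nb ...: next=#  (t=0,i=0, bit0=1)
  bits 11100101 = 229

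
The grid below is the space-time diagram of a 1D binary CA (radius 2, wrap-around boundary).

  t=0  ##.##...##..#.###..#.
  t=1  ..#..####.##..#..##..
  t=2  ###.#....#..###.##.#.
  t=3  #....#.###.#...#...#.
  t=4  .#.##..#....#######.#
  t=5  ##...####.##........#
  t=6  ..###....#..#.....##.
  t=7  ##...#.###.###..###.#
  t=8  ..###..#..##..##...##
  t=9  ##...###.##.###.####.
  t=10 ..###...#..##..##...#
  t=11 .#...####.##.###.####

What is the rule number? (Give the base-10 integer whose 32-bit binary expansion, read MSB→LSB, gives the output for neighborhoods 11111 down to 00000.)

195954014

  [31] ##### => .  t=4,i=14
  [30] ####. => .  t=1,i=7
  [29] ###.# => .  t=1,i=8
  [28] ###.. => .  t=0,i=16
  [27] ##.## => #  t=0,i=2
  [26] ##.#. => .  t=2,i=3
  [25] ##..# => #  t=0,i=10
  [24] ##... => #  t=0,i=5
  [23] #.### => #  t=0,i=14
  [22] #.##. => .  t=0,i=0
  [21] #.#.# => #  t=2,i=19
  [20] #.#.. => .  t=2,i=4
  [19] #..## => #  t=1,i=4
  [18] #..#. => #  t=0,i=11
  [17] #...# => #  t=0,i=6
  [16] #.... => .  t=1,i=20
  [15] .#### => .  t=1,i=6
  [14] .###. => .  t=0,i=15
  [13] .##.# => .  t=0,i=1
  [12] .##.. => .  t=0,i=4
  [11] .#.## => .  t=0,i=13
  [10] .#.#. => #  t=3,i=20
  [9] .#..# => .  t=1,i=3
  [8] .#... => #  t=2,i=5
  [7] ..### => .  t=1,i=5
  [6] ..##. => #  t=0,i=8
  [5] ..#.# => .  t=0,i=12
  [4] ..#.. => #  t=1,i=2
  [3] ...## => #  t=0,i=7
  [2] ...#. => #  t=1,i=1
  [1] ....# => #  t=1,i=0
  [0] ..... => .  t=5,i=14
  bits 00001011101011100000010101011110 = 195954014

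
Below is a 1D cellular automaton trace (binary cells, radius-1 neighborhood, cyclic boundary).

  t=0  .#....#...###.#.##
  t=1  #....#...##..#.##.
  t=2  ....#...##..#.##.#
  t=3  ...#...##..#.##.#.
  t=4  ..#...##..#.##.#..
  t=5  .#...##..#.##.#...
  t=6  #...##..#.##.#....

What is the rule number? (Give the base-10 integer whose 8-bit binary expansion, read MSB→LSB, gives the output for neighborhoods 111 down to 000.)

42

  [7] ### => .  t=0,i=11
  [6] ##. => .  t=0,i=12
  [5] #.# => #  t=0,i=0
  [4] #.. => .  t=0,i=2
  [3] .## => #  t=0,i=10
  [2] .#. => .  t=0,i=1
  [1] ..# => #  t=0,i=5
  [0] ... => .  t=0,i=3
  bits 00101010 = 42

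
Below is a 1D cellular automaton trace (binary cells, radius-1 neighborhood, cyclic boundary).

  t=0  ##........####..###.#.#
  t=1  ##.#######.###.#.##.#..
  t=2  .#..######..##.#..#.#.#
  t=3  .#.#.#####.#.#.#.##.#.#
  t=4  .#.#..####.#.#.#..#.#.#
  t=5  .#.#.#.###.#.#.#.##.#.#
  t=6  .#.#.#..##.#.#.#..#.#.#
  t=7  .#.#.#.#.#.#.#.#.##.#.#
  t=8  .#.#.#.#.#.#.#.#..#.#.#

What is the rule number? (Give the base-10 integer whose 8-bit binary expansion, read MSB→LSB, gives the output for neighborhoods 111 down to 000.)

  [7] ### => #  t=0,i=0
  [6] ##. => #  t=0,i=1
  [5] #.# => .  t=0,i=19
  [4] #.. => .  t=0,i=2
  [3] .## => .  t=0,i=10
  [2] .#. => #  t=0,i=20
  [1] ..# => #  t=0,i=9
  [0] ... => #  t=0,i=3
  bits 11000111 = 199

199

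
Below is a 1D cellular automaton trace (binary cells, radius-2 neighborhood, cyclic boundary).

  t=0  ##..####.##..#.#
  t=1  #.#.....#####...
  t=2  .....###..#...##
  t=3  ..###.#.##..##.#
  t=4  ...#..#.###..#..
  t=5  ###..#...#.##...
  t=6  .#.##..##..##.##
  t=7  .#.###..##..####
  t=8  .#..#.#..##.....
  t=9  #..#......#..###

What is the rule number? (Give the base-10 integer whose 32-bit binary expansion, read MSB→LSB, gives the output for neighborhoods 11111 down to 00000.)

  nb #####: next=#  (t=1,i=10, bit31=1)
  nb ####.: next=.  (t=0,i=6, bit30=0)
  nb ###.#: next=.  (t=0,i=7, bit29=0)
  nb ###..: next=.  (t=0,i=1, bit28=0)
  nb ##.##: next=#  (t=0,i=8, bit27=1)
  nb ##.#.: next=.  (t=3,i=5, bit26=0)
  nb ##..#: next=#  (t=0,i=2, bit25=1)
  nb ##...: next=.  (t=1,i=13, bit24=0)
  nb #.###: next=.  (t=0,i=15, bit23=0)
  nb #.##.: next=#  (t=0,i=9, bit22=1)
  nb #.#.#: next=#  (t=3,i=6, bit21=1)
  nb #.#..: next=.  (t=1,i=2, bit20=0)
  nb #..##: next=.  (t=0,i=3, bit19=0)
  nb #..#.: next=#  (t=0,i=12, bit18=1)
  nb #...#: next=#  (t=1,i=14, bit17=1)
  nb #....: next=.  (t=1,i=4, bit16=0)
  nb .####: next=.  (t=0,i=5, bit15=0)
  nb .###.: next=#  (t=0,i=0, bit14=1)
  nb .##.#: next=#  (t=3,i=13, bit13=1)
  nb .##..: next=#  (t=0,i=10, bit12=1)
  nb .#.##: next=.  (t=0,i=14, bit11=0)
  nb .#.#.: next=.  (t=1,i=1, bit10=0)
  nb .#..#: next=.  (t=3,i=0, bit9=0)
  nb .#...: next=.  (t=1,i=3, bit8=0)
  nb ..###: next=.  (t=0,i=4, bit7=0)
  nb ..##.: next=.  (t=2,i=14, bit6=0)
  nb ..#.#: next=.  (t=0,i=13, bit5=0)
  nb ..#..: next=.  (t=2,i=10, bit4=0)
  nb ...##: next=#  (t=1,i=7, bit3=1)
  nb ...#.: next=#  (t=1,i=15, bit2=1)
  nb ....#: next=#  (t=1,i=6, bit1=1)
  nb .....: next=#  (t=1,i=5, bit0=1)
  bits 10001010011001100111000000001111 = 2321969167

2321969167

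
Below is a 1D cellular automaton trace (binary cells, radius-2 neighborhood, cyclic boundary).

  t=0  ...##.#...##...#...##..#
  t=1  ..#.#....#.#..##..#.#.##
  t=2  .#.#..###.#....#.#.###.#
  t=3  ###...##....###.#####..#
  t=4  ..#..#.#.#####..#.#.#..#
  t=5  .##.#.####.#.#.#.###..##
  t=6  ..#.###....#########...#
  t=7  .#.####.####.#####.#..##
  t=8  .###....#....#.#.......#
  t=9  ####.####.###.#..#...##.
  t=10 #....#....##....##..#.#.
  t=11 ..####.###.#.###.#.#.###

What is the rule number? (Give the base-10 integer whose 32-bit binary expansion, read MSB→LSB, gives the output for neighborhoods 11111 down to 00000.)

  [31] ##### => #  t=3,i=18
  [30] ####. => .  t=3,i=1
  [29] ###.# => .  t=2,i=8
  [28] ###.. => #  t=3,i=2
  [27] ##.## => .  t=3,i=15
  [26] ##.#. => .  t=0,i=5
  [25] ##..# => .  t=0,i=21
  [24] ##... => .  t=0,i=12
  [23] #.### => #  t=2,i=19
  [22] #.##. => .  t=1,i=22
  [21] #.#.# => #  t=1,i=20
  [20] #.#.. => .  t=0,i=6
  [19] #..## => .  t=1,i=13
  [18] #..#. => #  t=0,i=22
  [17] #...# => .  t=0,i=1
  [16] #.... => #  t=1,i=6
  [15] .#### => .  t=3,i=0
  [14] .###. => #  t=2,i=7
  [13] .##.# => #  t=0,i=4
  [12] .##.. => #  t=0,i=11
  [11] .#.## => #  t=1,i=21
  [10] .#.#. => #  t=1,i=3
  [9] .#..# => .  t=1,i=12
  [8] .#... => .  t=0,i=0
  [7] ..### => #  t=2,i=6
  [6] ..##. => .  t=0,i=3
  [5] ..#.# => .  t=1,i=2
  [4] ..#.. => #  t=0,i=15
  [3] ...## => #  t=0,i=2
  [2] ...#. => #  t=0,i=14
  [1] ....# => #  t=1,i=7
  [0] ..... => .  t=8,i=18
  bits 10010000101001010111110010011110 = 2426764446

2426764446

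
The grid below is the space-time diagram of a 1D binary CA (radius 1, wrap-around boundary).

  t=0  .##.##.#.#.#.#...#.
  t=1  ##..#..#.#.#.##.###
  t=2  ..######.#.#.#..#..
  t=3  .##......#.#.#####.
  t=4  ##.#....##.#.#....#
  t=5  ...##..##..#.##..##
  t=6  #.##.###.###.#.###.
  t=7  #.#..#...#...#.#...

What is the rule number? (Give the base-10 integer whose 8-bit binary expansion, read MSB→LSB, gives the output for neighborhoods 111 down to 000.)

30

  ### -> .   bit 7 = 0  t=1,i=0
  ##. -> .   bit 6 = 0  t=0,i=2
  #.# -> .   bit 5 = 0  t=0,i=3
  #.. -> #   bit 4 = 1  t=0,i=14
  .## -> #   bit 3 = 1  t=0,i=1
  .#. -> #   bit 2 = 1  t=0,i=7
  ..# -> #   bit 1 = 1  t=0,i=0
  ... -> .   bit 0 = 0  t=0,i=15
  bits 00011110 = 30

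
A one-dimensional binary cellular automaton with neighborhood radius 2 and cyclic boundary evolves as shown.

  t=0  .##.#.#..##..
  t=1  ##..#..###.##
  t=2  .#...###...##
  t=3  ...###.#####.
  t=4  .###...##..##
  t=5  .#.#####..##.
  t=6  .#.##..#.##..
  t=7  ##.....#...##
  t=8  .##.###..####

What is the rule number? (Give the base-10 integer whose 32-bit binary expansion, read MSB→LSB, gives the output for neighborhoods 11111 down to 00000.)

296387311

  [31] ##### => .  t=3,i=9
  [30] ####. => .  t=1,i=0
  [29] ###.# => .  t=1,i=9
  [28] ###.. => #  t=1,i=1
  [27] ##.## => .  t=1,i=10
  [26] ##.#. => .  t=0,i=3
  [25] ##..# => .  t=1,i=2
  [24] ##... => #  t=0,i=11
  [23] #.### => #  t=1,i=11
  [22] #.##. => .  t=6,i=3
  [21] #.#.# => #  t=0,i=4
  [20] #.#.. => .  t=0,i=6
  [19] #..## => #  t=0,i=8
  [18] #..#. => .  t=1,i=3
  [17] #...# => #  t=0,i=12
  [16] #.... => .  t=3,i=0
  [15] .#### => #  t=1,i=12
  [14] .###. => .  t=1,i=8
  [13] .##.# => .  t=0,i=2
  [12] .##.. => .  t=0,i=10
  [11] .#.## => .  t=5,i=2
  [10] .#.#. => .  t=0,i=5
  [9] .#..# => #  t=0,i=7
  [8] .#... => .  t=2,i=2
  [7] ..### => #  t=1,i=7
  [6] ..##. => #  t=0,i=1
  [5] ..#.# => #  t=5,i=1
  [4] ..#.. => .  t=1,i=4
  [3] ...## => #  t=0,i=0
  [2] ...#. => #  t=6,i=0
  [1] ....# => #  t=3,i=1
  [0] ..... => #  t=7,i=4
  bits 00010001101010101000001011101111 = 296387311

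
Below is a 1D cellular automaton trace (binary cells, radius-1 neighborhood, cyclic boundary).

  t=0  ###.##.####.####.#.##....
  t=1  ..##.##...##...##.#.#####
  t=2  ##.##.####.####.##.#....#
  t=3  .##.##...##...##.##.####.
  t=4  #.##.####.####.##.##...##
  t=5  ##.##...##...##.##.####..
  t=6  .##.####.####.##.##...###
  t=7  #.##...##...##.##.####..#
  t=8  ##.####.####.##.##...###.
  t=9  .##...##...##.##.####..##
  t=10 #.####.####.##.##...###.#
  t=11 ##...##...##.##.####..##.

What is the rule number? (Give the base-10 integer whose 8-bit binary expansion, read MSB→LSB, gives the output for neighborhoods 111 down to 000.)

  ### -> .   bit 7 = 0  t=0,i=1
  ##. -> #   bit 6 = 1  t=0,i=2
  #.# -> #   bit 5 = 1  t=0,i=3
  #.. -> #   bit 4 = 1  t=0,i=21
  .## -> .   bit 3 = 0  t=0,i=0
  .#. -> .   bit 2 = 0  t=0,i=17
  ..# -> #   bit 1 = 1  t=0,i=24
  ... -> #   bit 0 = 1  t=0,i=22
  bits 01110011 = 115

115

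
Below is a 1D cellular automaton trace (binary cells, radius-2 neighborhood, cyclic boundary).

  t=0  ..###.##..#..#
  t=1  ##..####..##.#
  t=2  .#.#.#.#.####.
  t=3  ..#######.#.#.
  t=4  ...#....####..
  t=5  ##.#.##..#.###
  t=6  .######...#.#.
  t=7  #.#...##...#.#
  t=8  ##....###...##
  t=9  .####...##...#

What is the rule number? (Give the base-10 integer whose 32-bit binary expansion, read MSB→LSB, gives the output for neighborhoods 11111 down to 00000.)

1030340179

  nb #####: next=.  (t=3,i=4, bit31=0)
  nb ####.: next=.  (t=1,i=6, bit30=0)
  nb ###.#: next=#  (t=0,i=4, bit29=1)
  nb ###..: next=#  (t=1,i=1, bit28=1)
  nb ##.##: next=#  (t=0,i=5, bit27=1)
  nb ##.#.: next=#  (t=3,i=9, bit26=1)
  nb ##..#: next=.  (t=0,i=8, bit25=0)
  nb ##...: next=#  (t=4,i=12, bit24=1)
  nb #.###: next=.  (t=1,i=13, bit23=0)
  nb #.##.: next=#  (t=0,i=6, bit22=1)
  nb #.#.#: next=#  (t=2,i=3, bit21=1)
  nb #.#..: next=.  (t=3,i=12, bit20=0)
  nb #..##: next=#  (t=0,i=1, bit19=1)
  nb #..#.: next=.  (t=0,i=9, bit18=0)
  nb #...#: next=.  (t=3,i=0, bit17=0)
  nb #....: next=#  (t=4,i=5, bit16=1)
  nb .####: next=#  (t=1,i=5, bit15=1)
  nb .###.: next=.  (t=0,i=3, bit14=0)
  nb .##.#: next=#  (t=1,i=11, bit13=1)
  nb .##..: next=#  (t=0,i=7, bit12=1)
  nb .#.##: next=#  (t=2,i=8, bit11=1)
  nb .#.#.: next=#  (t=2,i=2, bit10=1)
  nb .#..#: next=#  (t=0,i=0, bit9=1)
  nb .#...: next=.  (t=3,i=13, bit8=0)
  nb ..###: next=.  (t=0,i=2, bit7=0)
  nb ..##.: next=#  (t=1,i=10, bit6=1)
  nb ..#.#: next=.  (t=2,i=1, bit5=0)
  nb ..#..: next=#  (t=0,i=10, bit4=1)
  nb ...##: next=.  (t=3,i=1, bit3=0)
  nb ...#.: next=.  (t=4,i=2, bit2=0)
  nb ....#: next=#  (t=4,i=1, bit1=1)
  nb .....: next=#  (t=4,i=0, bit0=1)
  bits 00111101011010011011111001010011 = 1030340179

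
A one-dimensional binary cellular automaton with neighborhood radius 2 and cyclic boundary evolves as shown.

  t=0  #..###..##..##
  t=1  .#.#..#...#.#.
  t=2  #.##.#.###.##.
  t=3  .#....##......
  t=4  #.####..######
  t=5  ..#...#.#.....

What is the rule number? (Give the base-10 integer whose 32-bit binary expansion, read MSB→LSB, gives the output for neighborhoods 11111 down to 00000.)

  ##### -> .   bit 31 = 0  t=4,i=10
  ####. -> .   bit 30 = 0  t=4,i=4
  ###.# -> .   bit 29 = 0  t=2,i=9
  ###.. -> .   bit 28 = 0  t=0,i=0
  ##.## -> .   bit 27 = 0  t=2,i=10
  ##.#. -> .   bit 26 = 0  t=2,i=4
  ##..# -> #   bit 25 = 1  t=0,i=1
  ##... -> #   bit 24 = 1  t=3,i=8
  #.### -> #   bit 23 = 1  t=2,i=7
  #.##. -> .   bit 22 = 0  t=2,i=2
  #.#.# -> .   bit 21 = 0  t=2,i=0
  #.#.. -> #   bit 20 = 1  t=1,i=3
  #..## -> .   bit 19 = 0  t=0,i=2
  #..#. -> #   bit 18 = 1  t=1,i=0
  #...# -> #   bit 17 = 1  t=1,i=8
  #.... -> #   bit 16 = 1  t=3,i=3
  .#### -> .   bit 15 = 0  t=4,i=3
  .###. -> .   bit 14 = 0  t=0,i=4
  .##.# -> .   bit 13 = 0  t=2,i=3
  .##.. -> .   bit 12 = 0  t=0,i=9
  .#.## -> #   bit 11 = 1  t=2,i=1
  .#.#. -> #   bit 10 = 1  t=1,i=2
  .#..# -> .   bit 9 = 0  t=1,i=4
  .#... -> #   bit 8 = 1  t=1,i=7
  ..### -> #   bit 7 = 1  t=0,i=3
  ..##. -> .   bit 6 = 0  t=0,i=8
  ..#.# -> .   bit 5 = 0  t=1,i=1
  ..#.. -> .   bit 4 = 0  t=1,i=6
  ...## -> #   bit 3 = 1  t=3,i=5
  ...#. -> #   bit 2 = 1  t=1,i=9
  ....# -> #   bit 1 = 1  t=3,i=4
  ..... -> #   bit 0 = 1  t=3,i=10
  bits 00000011100101110000110110001111 = 60231055

60231055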